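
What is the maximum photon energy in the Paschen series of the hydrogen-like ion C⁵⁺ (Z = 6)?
54.42280 eV

The series limit corresponds to the transition from n = ∞ to n = 3.
This is the highest energy (shortest wavelength) transition in the Paschen series.

E_∞ = 0 eV
E_3 = -13.6057 × 6² / 3² = -54.42280 eV

Energy at series limit:
ΔE = E_∞ - E_3 = 0 - (-54.42280) = 54.42280 eV

This energy equals the ionization energy from the n = 3 state of C⁵⁺.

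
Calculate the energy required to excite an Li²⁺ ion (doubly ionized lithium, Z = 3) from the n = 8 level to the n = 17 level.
1.490 eV

The energy levels of a hydrogen-like atom are E_n = -13.6057 Z² eV / n².

Energy at n = 8: E_8 = -13.6057 × 3² / 8² = -1.913302 eV
Energy at n = 17: E_17 = -13.6057 × 3² / 17² = -0.423707 eV

The excitation energy is the difference:
ΔE = E_17 - E_8
ΔE = -0.423707 - (-1.913302)
ΔE = 1.490 eV

Since this is positive, energy must be absorbed (photon absorption).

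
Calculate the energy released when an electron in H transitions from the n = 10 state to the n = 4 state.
0.71 eV

The energy levels are E_n = -13.6057 eV / n².

Energy at n = 10: E_10 = -13.6057 / 10² = -0.13606 eV
Energy at n = 4: E_4 = -13.6057 / 4² = -0.85036 eV

For emission (electron falling to lower state), the photon energy is:
E_photon = E_10 - E_4 = |-0.13606 - (-0.85036)|
E_photon = 0.71 eV

This energy is carried away by the emitted photon.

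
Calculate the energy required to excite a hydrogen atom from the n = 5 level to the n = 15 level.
0.48376 eV

The energy levels of a hydrogen-like atom are E_n = -13.6057 eV / n².

Energy at n = 5: E_5 = -13.6057 / 5² = -0.54422800 eV
Energy at n = 15: E_15 = -13.6057 / 15² = -0.06046978 eV

The excitation energy is the difference:
ΔE = E_15 - E_5
ΔE = -0.06046978 - (-0.54422800)
ΔE = 0.48376 eV

Since this is positive, energy must be absorbed (photon absorption).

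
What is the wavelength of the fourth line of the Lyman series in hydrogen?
94.923451 nm

The lines of a series are numbered from the longest wavelength (smallest ΔE) outward; the fourth line is the transition from n = n_f + 4 to n_f.
The Lyman series has all transitions ending at n_f = 1.

For H, the fourth line (δ-line) is the jump from n = 5 to n = 1:
E_5 = -13.6057 / 5² = -0.54422800 eV
E_1 = -13.6057 / 1² = -13.60570000 eV
ΔE = E_5 - E_1 = 13.06147200 eV

λ = hc/E = 1239.84 eV·nm / 13.06147200 eV
λ = 94.923451 nm

This is the δ-line of the Lyman series in H.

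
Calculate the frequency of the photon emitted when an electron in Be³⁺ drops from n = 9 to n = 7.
4.24e+14 Hz

First, find the transition energy:
E_9 = -13.6057 × 4² / 9² = -2.6875457 eV
E_7 = -13.6057 × 4² / 7² = -4.4426776 eV
|ΔE| = |E_7 - E_9| = 1.7551319 eV

Convert to Joules: E = 1.7551319 eV × (1.602177 × 10⁻¹⁹ J/eV) = 2.8120e-19 J

Using E = hf:
f = E/h = 2.8120e-19 J / (6.62607 × 10⁻³⁴ J·s)
f = 4.24e+14 Hz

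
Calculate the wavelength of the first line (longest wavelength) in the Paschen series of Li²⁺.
208.29 nm

The longest wavelength corresponds to the smallest energy transition in the series.
The Paschen series has all transitions ending at n_f = 3.

For Li²⁺ (Z = 3), the first line (α-line) is the jump from n = 4 to n = 3:
E_4 = -13.6057 × 3² / 4² = -7.653206 eV
E_3 = -13.6057 × 3² / 3² = -13.605700 eV
ΔE = E_4 - E_3 = 5.952494 eV

λ = hc/E = 1239.84 eV·nm / 5.952494 eV
λ = 208.29 nm

This is the α-line of the Paschen series in Li²⁺.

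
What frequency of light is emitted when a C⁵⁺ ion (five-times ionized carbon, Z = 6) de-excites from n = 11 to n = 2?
2.86e+16 Hz

First, find the transition energy:
E_11 = -13.6057 × 6² / 11² = -4.04797686 eV
E_2 = -13.6057 × 6² / 2² = -122.45130000 eV
|ΔE| = |E_2 - E_11| = 118.40332314 eV

Convert to Joules: E = 118.40332314 eV × (1.602177 × 10⁻¹⁹ J/eV) = 1.8970e-17 J

Using E = hf:
f = E/h = 1.8970e-17 J / (6.62607 × 10⁻³⁴ J·s)
f = 2.86e+16 Hz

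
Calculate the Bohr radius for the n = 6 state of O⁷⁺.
0.238130 nm (or 2.381298 Å)

The Bohr radius formula is:
r_n = n² a₀ / Z

where a₀ = 0.052917721 nm is the Bohr radius.

For O⁷⁺ (Z = 8) at n = 6:
r_6 = 6² × 0.052917721 nm / 8
r_6 = 36 × 0.052917721 nm / 8
r_6 = 1.9050380 nm / 8
r_6 = 0.238130 nm

The electron orbits at approximately 0.238130 nm from the nucleus.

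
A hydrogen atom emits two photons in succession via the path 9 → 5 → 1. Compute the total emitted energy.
13.437728 eV

The energy levels of hydrogen are E_n = -13.6057 / n² eV.

First transition (9 → 5):
ΔE₁ = |E_5 - E_9|
ΔE₁ = |-0.544228000000 - (-0.167971604938)| = 0.376256395 eV

Second transition (5 → 1):
ΔE₂ = |E_1 - E_5|
ΔE₂ = |-13.605700000000 - (-0.544228000000)| = 13.061472000 eV

Total energy released:
E_total = ΔE₁ + ΔE₂ = 0.376256395 + 13.061472000 = 13.437728 eV

Note: This equals the direct transition 9 → 1: 13.437728 eV ✓
Energy is conserved regardless of the path taken.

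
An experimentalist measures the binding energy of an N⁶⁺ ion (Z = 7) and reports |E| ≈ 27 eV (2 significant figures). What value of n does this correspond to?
n = 5

The exact energy levels follow E_n = -13.6057 Z² / n² eV with Z = 7.

The measured value (-27 eV) is reported to only 2 significant figures, so we must test candidate n values and see which one matches to that precision.

Candidate energies:
  n = 3:  E = -13.6057 × 7² / 3² = -74.075478 eV
  n = 4:  E = -13.6057 × 7² / 4² = -41.667456 eV
  n = 5:  E = -13.6057 × 7² / 5² = -26.667172 eV  ← matches
  n = 6:  E = -13.6057 × 7² / 6² = -18.518869 eV
  n = 7:  E = -13.6057 × 7² / 7² = -13.605700 eV

Checking against the measurement of -27 eV (2 sig figs), only n = 5 agrees:
E_5 = -26.667172 eV, which rounds to -27 eV ✓

Therefore n = 5.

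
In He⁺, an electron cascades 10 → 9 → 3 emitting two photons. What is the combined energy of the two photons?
5.5027 eV

The energy levels of He⁺ are E_n = -13.6057 × 2² / n² eV.

First transition (10 → 9):
ΔE₁ = |E_9 - E_10|
ΔE₁ = |-0.6718864198 - (-0.5442280000)| = 0.1276584 eV

Second transition (9 → 3):
ΔE₂ = |E_3 - E_9|
ΔE₂ = |-6.0469777778 - (-0.6718864198)| = 5.3750914 eV

Total energy released:
E_total = ΔE₁ + ΔE₂ = 0.1276584 + 5.3750914 = 5.5027 eV

Note: This equals the direct transition 10 → 3: 5.5027 eV ✓
Energy is conserved regardless of the path taken.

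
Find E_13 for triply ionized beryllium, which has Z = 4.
-1.288 eV

For hydrogen-like ions, the energy levels scale with Z²:
E_n = -13.6057 Z² / n² eV

For Be³⁺ (Z = 4) at n = 13:
E_13 = -13.6057 × 4² / 13²
E_13 = -13.6057 × 16 / 169
E_13 = -217.6912 / 169
E_13 = -1.288 eV

The energy is 16 times more negative than hydrogen at the same n due to the stronger nuclear charge.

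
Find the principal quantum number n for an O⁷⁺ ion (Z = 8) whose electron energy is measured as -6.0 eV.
n = 12

The exact energy levels follow E_n = -13.6057 Z² / n² eV with Z = 8.

The measured value (-6.0 eV) is reported to only 2 significant figures, so we must test candidate n values and see which one matches to that precision.

Candidate energies:
  n = 10:  E = -13.6057 × 8² / 10² = -8.70765 eV
  n = 11:  E = -13.6057 × 8² / 11² = -7.19640 eV
  n = 12:  E = -13.6057 × 8² / 12² = -6.04698 eV  ← matches
  n = 13:  E = -13.6057 × 8² / 13² = -5.15245 eV
  n = 14:  E = -13.6057 × 8² / 14² = -4.44268 eV

Checking against the measurement of -6.0 eV (2 sig figs), only n = 12 agrees:
E_12 = -6.04698 eV, which rounds to -6.0 eV ✓

Therefore n = 12.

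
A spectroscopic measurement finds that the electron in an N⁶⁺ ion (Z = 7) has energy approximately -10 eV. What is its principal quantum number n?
n = 8

The exact energy levels follow E_n = -13.6057 Z² / n² eV with Z = 7.

The measured value (-10 eV) is reported to only 2 significant figures, so we must test candidate n values and see which one matches to that precision.

Candidate energies:
  n = 6:  E = -13.6057 × 7² / 6² = -18.51887 eV
  n = 7:  E = -13.6057 × 7² / 7² = -13.60570 eV
  n = 8:  E = -13.6057 × 7² / 8² = -10.41686 eV  ← matches
  n = 9:  E = -13.6057 × 7² / 9² = -8.23061 eV
  n = 10:  E = -13.6057 × 7² / 10² = -6.66679 eV

Checking against the measurement of -10 eV (2 sig figs), only n = 8 agrees:
E_8 = -10.41686 eV, which rounds to -10 eV ✓

Therefore n = 8.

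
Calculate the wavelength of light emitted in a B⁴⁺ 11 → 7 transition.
300.161 nm

First, find the transition energy using E_n = -13.6057 Z² / n² eV:
E_11 = -13.6057 × 5² / 11² = -2.8110950 eV
E_7 = -13.6057 × 5² / 7² = -6.9416837 eV

Photon energy: |ΔE| = |E_7 - E_11| = 4.1305887 eV

Convert to wavelength using E = hc/λ with hc = 1239.84 eV·nm:
λ = hc/E = 1239.84 eV·nm / 4.1305887 eV
λ = 300.161 nm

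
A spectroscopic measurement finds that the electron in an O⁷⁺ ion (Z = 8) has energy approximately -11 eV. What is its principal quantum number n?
n = 9

The exact energy levels follow E_n = -13.6057 Z² / n² eV with Z = 8.

The measured value (-11 eV) is reported to only 2 significant figures, so we must test candidate n values and see which one matches to that precision.

Candidate energies:
  n = 7:  E = -13.6057 × 8² / 7² = -17.77071 eV
  n = 8:  E = -13.6057 × 8² / 8² = -13.60570 eV
  n = 9:  E = -13.6057 × 8² / 9² = -10.75018 eV  ← matches
  n = 10:  E = -13.6057 × 8² / 10² = -8.70765 eV
  n = 11:  E = -13.6057 × 8² / 11² = -7.19640 eV

Checking against the measurement of -11 eV (2 sig figs), only n = 9 agrees:
E_9 = -10.75018 eV, which rounds to -11 eV ✓

Therefore n = 9.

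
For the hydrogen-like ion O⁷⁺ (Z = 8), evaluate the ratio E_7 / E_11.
2.4694

Using E_n = -13.6057 Z² / n² eV with Z = 8:

E_7 = -13.6057 × 8² / 7² = -870.7648 / 49 = -17.7707102041 eV
E_11 = -13.6057 × 8² / 11² = -870.7648 / 121 = -7.1964033058 eV

The ratio is:
E_7/E_11 = (-17.7707102041) / (-7.1964033058)
E_7/E_11 = (-870.7648/49) / (-870.7648/121)
E_7/E_11 = 121/49
E_7/E_11 = 2.4694
(Note: the Z² factors cancel in the ratio.)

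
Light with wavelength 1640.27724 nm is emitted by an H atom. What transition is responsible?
n = 12 → n = 4

First, find the photon energy from the wavelength (hc = 1239.84 eV·nm):
E = hc/λ = 1239.84 eV·nm / 1640.27724 nm = 0.75587222 eV

The energy levels of hydrogen satisfy E_n = -13.6057 / n² eV, so an emission n_i → n_f releases
ΔE = 13.6057 × (1/n_f² − 1/n_i²) eV.

Setting ΔE equal to the photon energy:
1/n_f² − 1/n_i² = 0.75587222 / 13.6057 = 0.055555555

Since 1/n_i² must be positive, we need 1/n_f² > 0.055555555, i.e. n_f ≤ 4. For each allowed n_f, solve n_i = (1/n_f² − 0.055555555)^(−1/2) and check whether it is a whole number:
  n_f = 1: 1/n_i² = 1.000000000 − 0.055555555 = 0.944444445 → n_i = 1.029  (not an integer) ✗
  n_f = 2: 1/n_i² = 0.250000000 − 0.055555555 = 0.194444445 → n_i = 2.268  (not an integer) ✗
  n_f = 3: 1/n_i² = 0.111111111 − 0.055555555 = 0.055555556 → n_i = 4.243  (not an integer) ✗
  n_f = 4: 1/n_i² = 0.062500000 − 0.055555555 = 0.006944445 → n_i = 12.000  → integer, n_i = 12 ✓

Only n_f = 4 gives an integer upper level, n_i = 12.

The transition is from n = 12 to n = 4 (emission).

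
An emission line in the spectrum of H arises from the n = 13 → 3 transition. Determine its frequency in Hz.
3.46072e+14 Hz

First, find the transition energy:
E_13 = -13.6057 / 13² = -0.08050710 eV
E_3 = -13.6057 / 3² = -1.51174444 eV
|ΔE| = |E_3 - E_13| = 1.43123734 eV

Convert to Joules: E = 1.43123734 eV × (1.602177 × 10⁻¹⁹ J/eV) = 2.2930955e-19 J

Using E = hf:
f = E/h = 2.2930955e-19 J / (6.62607 × 10⁻³⁴ J·s)
f = 3.46072e+14 Hz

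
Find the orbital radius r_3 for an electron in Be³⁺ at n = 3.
0.1191 nm (or 1.1907 Å)

The Bohr radius formula is:
r_n = n² a₀ / Z

where a₀ = 0.0529177 nm is the Bohr radius.

For Be³⁺ (Z = 4) at n = 3:
r_3 = 3² × 0.0529177 nm / 4
r_3 = 9 × 0.0529177 nm / 4
r_3 = 0.47626 nm / 4
r_3 = 0.1191 nm

The electron orbits at approximately 0.1191 nm from the nucleus.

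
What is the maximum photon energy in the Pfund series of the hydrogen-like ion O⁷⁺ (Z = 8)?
34.830592 eV

The series limit corresponds to the transition from n = ∞ to n = 5.
This is the highest energy (shortest wavelength) transition in the Pfund series.

E_∞ = 0 eV
E_5 = -13.6057 × 8² / 5² = -34.830592 eV

Energy at series limit:
ΔE = E_∞ - E_5 = 0 - (-34.830592) = 34.830592 eV

This energy equals the ionization energy from the n = 5 state of O⁷⁺.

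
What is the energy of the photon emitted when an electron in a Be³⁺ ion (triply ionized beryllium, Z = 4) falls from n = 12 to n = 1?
216.18 eV

The energy levels are E_n = -13.6057 Z² eV / n².

Energy at n = 12: E_12 = -13.6057 × 4² / 12² = -1.51174 eV
Energy at n = 1: E_1 = -13.6057 × 4² / 1² = -217.69120 eV

For emission (electron falling to lower state), the photon energy is:
E_photon = E_12 - E_1 = |-1.51174 - (-217.69120)|
E_photon = 216.18 eV

This energy is carried away by the emitted photon.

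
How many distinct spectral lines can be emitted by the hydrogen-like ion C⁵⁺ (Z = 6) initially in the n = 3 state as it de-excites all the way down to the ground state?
3

The electron can occupy levels n = 1, 2, ..., 3 during de-excitation — that is m = 3 - 1 + 1 = 3 distinct levels.

The number of distinct spectral lines equals the number of ways to choose 2 of these m levels (each pair gives one possible emission transition):

Number of lines = m(m-1)/2 = 3×2/2 = 3

These correspond to all possible transitions between the 3 levels:
3 → 2, 3 → 1, 2 → 1

Each transition produces a photon with a unique energy (and thus wavelength). This count does not depend on Z.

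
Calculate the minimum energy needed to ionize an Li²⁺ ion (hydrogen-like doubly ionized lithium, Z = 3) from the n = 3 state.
13.61 eV

The ionization energy is the energy needed to remove the electron completely (n → ∞).

For a hydrogen-like ion with Z = 3, E_n = -13.6057 Z² / n² eV.

At n = 3: E_3 = -13.6057 × 3² / 3² = -13.60570 eV
At n = ∞: E_∞ = 0 eV

Ionization energy = E_∞ - E_3 = 0 - (-13.60570) = 13.60570 eV
Ionization energy ≈ 13.61 eV

This is also called the binding energy of the electron in state n = 3.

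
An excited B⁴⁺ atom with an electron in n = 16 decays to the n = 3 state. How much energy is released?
36.465 eV

The energy levels are E_n = -13.6057 Z² eV / n².

Energy at n = 16: E_16 = -13.6057 × 5² / 16² = -1.328682 eV
Energy at n = 3: E_3 = -13.6057 × 5² / 3² = -37.793611 eV

For emission (electron falling to lower state), the photon energy is:
E_photon = E_16 - E_3 = |-1.328682 - (-37.793611)|
E_photon = 36.465 eV

This energy is carried away by the emitted photon.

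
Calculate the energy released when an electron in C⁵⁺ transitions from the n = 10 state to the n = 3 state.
49.52475 eV

The energy levels are E_n = -13.6057 Z² eV / n².

Energy at n = 10: E_10 = -13.6057 × 6² / 10² = -4.89805200 eV
Energy at n = 3: E_3 = -13.6057 × 6² / 3² = -54.42280000 eV

For emission (electron falling to lower state), the photon energy is:
E_photon = E_10 - E_3 = |-4.89805200 - (-54.42280000)|
E_photon = 49.52475 eV

This energy is carried away by the emitted photon.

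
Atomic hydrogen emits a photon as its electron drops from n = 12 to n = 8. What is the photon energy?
0.11811 eV

The energy levels are E_n = -13.6057 eV / n².

Energy at n = 12: E_12 = -13.6057 / 12² = -0.09448403 eV
Energy at n = 8: E_8 = -13.6057 / 8² = -0.21258906 eV

For emission (electron falling to lower state), the photon energy is:
E_photon = E_12 - E_8 = |-0.09448403 - (-0.21258906)|
E_photon = 0.11811 eV

This energy is carried away by the emitted photon.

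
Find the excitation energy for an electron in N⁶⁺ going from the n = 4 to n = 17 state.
39.3606 eV

The energy levels of a hydrogen-like atom are E_n = -13.6057 Z² eV / n².

Energy at n = 4: E_4 = -13.6057 × 7² / 4² = -41.6674563 eV
Energy at n = 17: E_17 = -13.6057 × 7² / 17² = -2.3068488 eV

The excitation energy is the difference:
ΔE = E_17 - E_4
ΔE = -2.3068488 - (-41.6674563)
ΔE = 39.3606 eV

Since this is positive, energy must be absorbed (photon absorption).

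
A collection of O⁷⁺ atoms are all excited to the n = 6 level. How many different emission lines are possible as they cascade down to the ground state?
15

The electron can occupy levels n = 1, 2, ..., 6 during de-excitation — that is m = 6 - 1 + 1 = 6 distinct levels.

The number of distinct spectral lines equals the number of ways to choose 2 of these m levels (each pair gives one possible emission transition):

Number of lines = m(m-1)/2 = 6×5/2 = 15

These correspond to all possible transitions between the 6 levels:
6 → 5, 6 → 4, 6 → 3, 6 → 2, 6 → 1, 5 → 4, 5 → 3, 5 → 2...

Each transition produces a photon with a unique energy (and thus wavelength). This count does not depend on Z.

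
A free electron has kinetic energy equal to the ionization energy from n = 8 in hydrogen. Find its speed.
2.7346e+05 m/s (or 0.09% of c)

The binding energy at n = 8 for hydrogen is:
E_8 = -13.6057/8² = -0.21258906 eV
|E_8| = 0.21258906 eV

Convert to Joules:
KE = 0.21258906 eV × (1.602177 × 10⁻¹⁹ J/eV) = 3.406053e-20 J

Using KE = ½mv²:
v = √(2·KE/m_e)
v = √(2 × 3.406053e-20 J / 9.10938 × 10⁻³¹ kg)
v = 2.7346e+05 m/s

This is approximately 0.09% the speed of light.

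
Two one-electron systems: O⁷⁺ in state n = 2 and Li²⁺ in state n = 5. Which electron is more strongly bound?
O⁷⁺ at n = 2 (E = -217.69120 eV)

Using E_n = -13.6057 Z² / n² eV:

O⁷⁺ (Z = 8) at n = 2:
E = -13.6057 × 8² / 2² = -13.6057 × 64 / 4 = -217.69120000 eV

Li²⁺ (Z = 3) at n = 5:
E = -13.6057 × 3² / 5² = -13.6057 × 9 / 25 = -4.89805200 eV

Since -217.69120000 eV < -4.89805200 eV,
O⁷⁺ at n = 2 is more tightly bound (requires more energy to ionize).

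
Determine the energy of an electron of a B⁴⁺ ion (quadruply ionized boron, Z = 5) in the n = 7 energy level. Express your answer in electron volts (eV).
-6.941684 eV

The energy levels of a hydrogen-like atom are given by:
E_n = -13.6057 Z² / n² eV  (with Z = 5 for B⁴⁺)

For n = 7:
E_7 = -13.6057 × 5² / 7²
E_7 = -13.6057 × 25 / 49
E_7 = -6.941684 eV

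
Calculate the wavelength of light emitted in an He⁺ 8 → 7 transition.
4762.87909 nm

First, find the transition energy using E_n = -13.6057 Z² / n² eV:
E_8 = -13.6057 × 2² / 8² = -0.85035625000 eV
E_7 = -13.6057 × 2² / 7² = -1.11066938776 eV

Photon energy: |ΔE| = |E_7 - E_8| = 0.26031313776 eV

Convert to wavelength using E = hc/λ with hc = 1239.84 eV·nm:
λ = hc/E = 1239.84 eV·nm / 0.26031313776 eV
λ = 4762.87909 nm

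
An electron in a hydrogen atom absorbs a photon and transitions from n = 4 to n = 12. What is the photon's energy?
0.756 eV

The energy levels of a hydrogen-like atom are E_n = -13.6057 eV / n².

Energy at n = 4: E_4 = -13.6057 / 4² = -0.850356 eV
Energy at n = 12: E_12 = -13.6057 / 12² = -0.094484 eV

The excitation energy is the difference:
ΔE = E_12 - E_4
ΔE = -0.094484 - (-0.850356)
ΔE = 0.756 eV

Since this is positive, energy must be absorbed (photon absorption).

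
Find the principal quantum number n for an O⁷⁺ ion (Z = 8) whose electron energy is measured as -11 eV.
n = 9

The exact energy levels follow E_n = -13.6057 Z² / n² eV with Z = 8.

The measured value (-11 eV) is reported to only 2 significant figures, so we must test candidate n values and see which one matches to that precision.

Candidate energies:
  n = 7:  E = -13.6057 × 8² / 7² = -17.77071 eV
  n = 8:  E = -13.6057 × 8² / 8² = -13.60570 eV
  n = 9:  E = -13.6057 × 8² / 9² = -10.75018 eV  ← matches
  n = 10:  E = -13.6057 × 8² / 10² = -8.70765 eV
  n = 11:  E = -13.6057 × 8² / 11² = -7.19640 eV

Checking against the measurement of -11 eV (2 sig figs), only n = 9 agrees:
E_9 = -10.75018 eV, which rounds to -11 eV ✓

Therefore n = 9.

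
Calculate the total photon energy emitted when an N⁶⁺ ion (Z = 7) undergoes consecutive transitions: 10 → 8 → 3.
67.409 eV

The energy levels of N⁶⁺ are E_n = -13.6057 × 7² / n² eV.

First transition (10 → 8):
ΔE₁ = |E_8 - E_10|
ΔE₁ = |-10.416864063 - (-6.666793000)| = 3.750071 eV

Second transition (8 → 3):
ΔE₂ = |E_3 - E_8|
ΔE₂ = |-74.075477778 - (-10.416864063)| = 63.658614 eV

Total energy released:
E_total = ΔE₁ + ΔE₂ = 3.750071 + 63.658614 = 67.409 eV

Note: This equals the direct transition 10 → 3: 67.409 eV ✓
Energy is conserved regardless of the path taken.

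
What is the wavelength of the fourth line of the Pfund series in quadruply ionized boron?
131.81 nm

The lines of a series are numbered from the longest wavelength (smallest ΔE) outward; the fourth line is the transition from n = n_f + 4 to n_f.
The Pfund series has all transitions ending at n_f = 5.

For B⁴⁺ (Z = 5), the fourth line (δ-line) is the jump from n = 9 to n = 5:
E_9 = -13.6057 × 5² / 9² = -4.199290 eV
E_5 = -13.6057 × 5² / 5² = -13.605700 eV
ΔE = E_9 - E_5 = 9.406410 eV

λ = hc/E = 1239.84 eV·nm / 9.406410 eV
λ = 131.81 nm

This is the δ-line of the Pfund series in B⁴⁺.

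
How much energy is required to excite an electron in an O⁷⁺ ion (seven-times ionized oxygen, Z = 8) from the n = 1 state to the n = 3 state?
774.01316 eV

The energy levels of a hydrogen-like atom are E_n = -13.6057 Z² eV / n².

Energy at n = 1: E_1 = -13.6057 × 8² / 1² = -870.76480000 eV
Energy at n = 3: E_3 = -13.6057 × 8² / 3² = -96.75164444 eV

The excitation energy is the difference:
ΔE = E_3 - E_1
ΔE = -96.75164444 - (-870.76480000)
ΔE = 774.01316 eV

Since this is positive, energy must be absorbed (photon absorption).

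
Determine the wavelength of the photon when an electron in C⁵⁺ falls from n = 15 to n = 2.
10.30843 nm

First, find the transition energy using E_n = -13.6057 Z² / n² eV:
E_15 = -13.6057 × 6² / 15² = -2.1769120 eV
E_2 = -13.6057 × 6² / 2² = -122.4513000 eV

Photon energy: |ΔE| = |E_2 - E_15| = 120.2743880 eV

Convert to wavelength using E = hc/λ with hc = 1239.84 eV·nm:
λ = hc/E = 1239.84 eV·nm / 120.2743880 eV
λ = 10.30843 nm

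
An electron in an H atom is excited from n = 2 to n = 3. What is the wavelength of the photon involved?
656.11 nm

First, find the transition energy using E_n = -13.6057 / n² eV:
E_2 = -13.6057 / 2² = -3.401425 eV
E_3 = -13.6057 / 3² = -1.511744 eV

Photon energy: |ΔE| = |E_3 - E_2| = 1.889681 eV

Convert to wavelength using E = hc/λ with hc = 1239.84 eV·nm:
λ = hc/E = 1239.84 eV·nm / 1.889681 eV
λ = 656.11 nm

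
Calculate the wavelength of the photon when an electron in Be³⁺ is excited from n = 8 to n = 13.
586.681 nm

First, find the transition energy using E_n = -13.6057 Z² / n² eV:
E_8 = -13.6057 × 4² / 8² = -3.4014250 eV
E_13 = -13.6057 × 4² / 13² = -1.2881136 eV

Photon energy: |ΔE| = |E_13 - E_8| = 2.1133114 eV

Convert to wavelength using E = hc/λ with hc = 1239.84 eV·nm:
λ = hc/E = 1239.84 eV·nm / 2.1133114 eV
λ = 586.681 nm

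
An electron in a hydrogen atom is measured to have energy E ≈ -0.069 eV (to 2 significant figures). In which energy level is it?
n = 14

The exact energy levels follow E_n = -13.6057 eV / n².

The measured value (-0.069 eV) is reported to only 2 significant figures, so we must test candidate n values and see which one matches to that precision.

Candidate energies:
  n = 12:  E = -13.6057/12² = -0.09448 eV
  n = 13:  E = -13.6057/13² = -0.08051 eV
  n = 14:  E = -13.6057/14² = -0.06942 eV  ← matches
  n = 15:  E = -13.6057/15² = -0.06047 eV
  n = 16:  E = -13.6057/16² = -0.05315 eV

Checking against the measurement of -0.069 eV (2 sig figs), only n = 14 agrees:
E_14 = -0.06942 eV, which rounds to -0.069 eV ✓

Therefore n = 14.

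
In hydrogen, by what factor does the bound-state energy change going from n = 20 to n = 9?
4.93827

Using E_n = -13.6057 Z² / n² eV with Z = 1:

E_9 = -13.6057 / 9² = -13.6057 / 81 = -0.16797160494 eV
E_20 = -13.6057 / 20² = -13.6057 / 400 = -0.03401425000 eV

The ratio is:
E_9/E_20 = (-0.16797160494) / (-0.03401425000)
E_9/E_20 = (-13.6057/81) / (-13.6057/400)
E_9/E_20 = 400/81
E_9/E_20 = 4.93827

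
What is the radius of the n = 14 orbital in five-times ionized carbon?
1.7286 nm (or 17.2865 Å)

The Bohr radius formula is:
r_n = n² a₀ / Z

where a₀ = 0.0529177 nm is the Bohr radius.

For C⁵⁺ (Z = 6) at n = 14:
r_14 = 14² × 0.0529177 nm / 6
r_14 = 196 × 0.0529177 nm / 6
r_14 = 10.37187 nm / 6
r_14 = 1.7286 nm

The electron orbits at approximately 1.7286 nm from the nucleus.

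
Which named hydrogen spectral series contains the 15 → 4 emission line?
Brackett series

The spectral series in hydrogen are named based on the final (lower) energy level:
- Lyman series: n_final = 1 (ultraviolet)
- Balmer series: n_final = 2 (visible/near-UV)
- Paschen series: n_final = 3 (infrared)
- Brackett series: n_final = 4 (infrared)
- Pfund series: n_final = 5 (far infrared)

Since this transition ends at n = 4, it belongs to the Brackett series.

For reference, this 15 → 4 line has photon energy
ΔE = 13.6057 eV × (1/4² - 1/15²) = 0.789886472 eV,
corresponding to wavelength λ = hc/ΔE = 1239.84 eV·nm / 0.789886472 eV = 1569.643 nm in the infrared region.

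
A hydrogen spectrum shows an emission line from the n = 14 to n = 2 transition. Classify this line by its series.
Balmer series

The spectral series in hydrogen are named based on the final (lower) energy level:
- Lyman series: n_final = 1 (ultraviolet)
- Balmer series: n_final = 2 (visible/near-UV)
- Paschen series: n_final = 3 (infrared)
- Brackett series: n_final = 4 (infrared)
- Pfund series: n_final = 5 (far infrared)

Since this transition ends at n = 2, it belongs to the Balmer series.

For reference, this 14 → 2 line has photon energy
ΔE = 13.6057 eV × (1/2² - 1/14²) = 3.33200816 eV,
corresponding to wavelength λ = hc/ΔE = 1239.84 eV·nm / 3.33200816 eV = 372.0999 nm in the visible/near-UV region.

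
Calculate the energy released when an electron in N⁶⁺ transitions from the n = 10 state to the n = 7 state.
6.938907 eV

The energy levels are E_n = -13.6057 Z² eV / n².

Energy at n = 10: E_10 = -13.6057 × 7² / 10² = -6.666793000 eV
Energy at n = 7: E_7 = -13.6057 × 7² / 7² = -13.605700000 eV

For emission (electron falling to lower state), the photon energy is:
E_photon = E_10 - E_7 = |-6.666793000 - (-13.605700000)|
E_photon = 6.938907 eV

This energy is carried away by the emitted photon.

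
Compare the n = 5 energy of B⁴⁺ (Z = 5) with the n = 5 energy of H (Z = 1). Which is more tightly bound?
B⁴⁺ at n = 5 (E = -13.60570 eV)

Using E_n = -13.6057 Z² / n² eV:

B⁴⁺ (Z = 5) at n = 5:
E = -13.6057 × 5² / 5² = -13.6057 × 25 / 25 = -13.60570000 eV

H (Z = 1) at n = 5:
E = -13.6057 × 1² / 5² = -13.6057 × 1 / 25 = -0.54422800 eV

Since -13.60570000 eV < -0.54422800 eV,
B⁴⁺ at n = 5 is more tightly bound (requires more energy to ionize).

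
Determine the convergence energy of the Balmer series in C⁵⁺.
122.4513 eV

The series limit corresponds to the transition from n = ∞ to n = 2.
This is the highest energy (shortest wavelength) transition in the Balmer series.

E_∞ = 0 eV
E_2 = -13.6057 × 6² / 2² = -122.4513 eV

Energy at series limit:
ΔE = E_∞ - E_2 = 0 - (-122.4513) = 122.4513 eV

This energy equals the ionization energy from the n = 2 state of C⁵⁺.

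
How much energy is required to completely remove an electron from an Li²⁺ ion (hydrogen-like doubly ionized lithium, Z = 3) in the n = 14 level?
0.624752 eV

The ionization energy is the energy needed to remove the electron completely (n → ∞).

For a hydrogen-like ion with Z = 3, E_n = -13.6057 Z² / n² eV.

At n = 14: E_14 = -13.6057 × 3² / 14² = -0.624751531 eV
At n = ∞: E_∞ = 0 eV

Ionization energy = E_∞ - E_14 = 0 - (-0.624751531) = 0.624751531 eV
Ionization energy ≈ 0.624752 eV

This is also called the binding energy of the electron in state n = 14.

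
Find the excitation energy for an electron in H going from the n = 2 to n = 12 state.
3.307 eV

The energy levels of a hydrogen-like atom are E_n = -13.6057 eV / n².

Energy at n = 2: E_2 = -13.6057 / 2² = -3.401425 eV
Energy at n = 12: E_12 = -13.6057 / 12² = -0.094484 eV

The excitation energy is the difference:
ΔE = E_12 - E_2
ΔE = -0.094484 - (-3.401425)
ΔE = 3.307 eV

Since this is positive, energy must be absorbed (photon absorption).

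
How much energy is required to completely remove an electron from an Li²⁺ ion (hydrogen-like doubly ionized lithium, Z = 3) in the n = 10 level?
1.22451 eV

The ionization energy is the energy needed to remove the electron completely (n → ∞).

For a hydrogen-like ion with Z = 3, E_n = -13.6057 Z² / n² eV.

At n = 10: E_10 = -13.6057 × 3² / 10² = -1.22451300 eV
At n = ∞: E_∞ = 0 eV

Ionization energy = E_∞ - E_10 = 0 - (-1.22451300) = 1.22451300 eV
Ionization energy ≈ 1.22451 eV

This is also called the binding energy of the electron in state n = 10.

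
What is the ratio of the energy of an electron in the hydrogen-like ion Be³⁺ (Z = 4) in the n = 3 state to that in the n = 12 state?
16.000000

Using E_n = -13.6057 Z² / n² eV with Z = 4:

E_3 = -13.6057 × 4² / 3² = -217.6912 / 9 = -24.187911111111 eV
E_12 = -13.6057 × 4² / 12² = -217.6912 / 144 = -1.511744444444 eV

The ratio is:
E_3/E_12 = (-24.187911111111) / (-1.511744444444)
E_3/E_12 = (-217.6912/9) / (-217.6912/144)
E_3/E_12 = 144/9
E_3/E_12 = 16.000000
(Note: the Z² factors cancel in the ratio.)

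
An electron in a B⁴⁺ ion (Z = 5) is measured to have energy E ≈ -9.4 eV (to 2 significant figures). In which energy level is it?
n = 6

The exact energy levels follow E_n = -13.6057 Z² / n² eV with Z = 5.

The measured value (-9.4 eV) is reported to only 2 significant figures, so we must test candidate n values and see which one matches to that precision.

Candidate energies:
  n = 4:  E = -13.6057 × 5² / 4² = -21.25891 eV
  n = 5:  E = -13.6057 × 5² / 5² = -13.60570 eV
  n = 6:  E = -13.6057 × 5² / 6² = -9.44840 eV  ← matches
  n = 7:  E = -13.6057 × 5² / 7² = -6.94168 eV
  n = 8:  E = -13.6057 × 5² / 8² = -5.31473 eV

Checking against the measurement of -9.4 eV (2 sig figs), only n = 6 agrees:
E_6 = -9.44840 eV, which rounds to -9.4 eV ✓

Therefore n = 6.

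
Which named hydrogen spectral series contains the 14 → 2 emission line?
Balmer series

The spectral series in hydrogen are named based on the final (lower) energy level:
- Lyman series: n_final = 1 (ultraviolet)
- Balmer series: n_final = 2 (visible/near-UV)
- Paschen series: n_final = 3 (infrared)
- Brackett series: n_final = 4 (infrared)
- Pfund series: n_final = 5 (far infrared)

Since this transition ends at n = 2, it belongs to the Balmer series.

For reference, this 14 → 2 line has photon energy
ΔE = 13.6057 eV × (1/2² - 1/14²) = 3.3320082 eV,
corresponding to wavelength λ = hc/ΔE = 1239.84 eV·nm / 3.3320082 eV = 372.100 nm in the visible/near-UV region.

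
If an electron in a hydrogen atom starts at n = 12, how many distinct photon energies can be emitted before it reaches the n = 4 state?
36

The electron can occupy levels n = 4, 5, ..., 12 during de-excitation — that is m = 12 - 4 + 1 = 9 distinct levels.

The number of distinct spectral lines equals the number of ways to choose 2 of these m levels (each pair gives one possible emission transition):

Number of lines = m(m-1)/2 = 9×8/2 = 36

These correspond to all possible transitions between the 9 levels:
12 → 11, 12 → 10, 12 → 9, 12 → 8, 12 → 7, 12 → 6, 12 → 5, 12 → 4...

Each transition produces a photon with a unique energy (and thus wavelength). This count does not depend on Z.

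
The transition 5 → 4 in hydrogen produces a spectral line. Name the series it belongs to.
Brackett series

The spectral series in hydrogen are named based on the final (lower) energy level:
- Lyman series: n_final = 1 (ultraviolet)
- Balmer series: n_final = 2 (visible/near-UV)
- Paschen series: n_final = 3 (infrared)
- Brackett series: n_final = 4 (infrared)
- Pfund series: n_final = 5 (far infrared)

Since this transition ends at n = 4, it belongs to the Brackett series.

For reference, this 5 → 4 line has photon energy
ΔE = 13.6057 eV × (1/4² - 1/5²) = 0.30612825000 eV,
corresponding to wavelength λ = hc/ΔE = 1239.84 eV·nm / 0.30612825000 eV = 4050.06725 nm in the infrared region.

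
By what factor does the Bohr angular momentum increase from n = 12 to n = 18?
1.50

In the Bohr model, L_n = nℏ, so the ratio is purely the ratio of quantum numbers:

L_18/L_12 = 18ℏ / 12ℏ = 18/12 = 1.50

The angular momentum scales linearly with n.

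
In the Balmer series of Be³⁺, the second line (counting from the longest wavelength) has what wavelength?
30.375504 nm

The lines of a series are numbered from the longest wavelength (smallest ΔE) outward; the second line is the transition from n = n_f + 2 to n_f.
The Balmer series has all transitions ending at n_f = 2.

For Be³⁺ (Z = 4), the second line (β-line) is the jump from n = 4 to n = 2:
E_4 = -13.6057 × 4² / 4² = -13.60570000 eV
E_2 = -13.6057 × 4² / 2² = -54.42280000 eV
ΔE = E_4 - E_2 = 40.81710000 eV

λ = hc/E = 1239.84 eV·nm / 40.81710000 eV
λ = 30.375504 nm

This is the β-line of the Balmer series in Be³⁺.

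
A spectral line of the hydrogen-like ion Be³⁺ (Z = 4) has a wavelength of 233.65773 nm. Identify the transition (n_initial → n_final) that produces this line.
n = 8 → n = 5

First, find the photon energy from the wavelength (hc = 1239.84 eV·nm):
E = hc/λ = 1239.84 eV·nm / 233.65773 nm = 5.3062229 eV

The energy levels of Be³⁺ satisfy E_n = -13.6057 × 4² / n² eV, so an emission n_i → n_f releases
ΔE = 13.6057 × 4² × (1/n_f² − 1/n_i²) eV.

Setting ΔE equal to the photon energy:
1/n_f² − 1/n_i² = 5.3062229 / (13.6057 × 4²) = 0.024375000

Since 1/n_i² must be positive, we need 1/n_f² > 0.024375000, i.e. n_f ≤ 6. For each allowed n_f, solve n_i = (1/n_f² − 0.024375000)^(−1/2) and check whether it is a whole number:
  n_f = 1: 1/n_i² = 1.000000000 − 0.024375000 = 0.975625000 → n_i = 1.012  (not an integer) ✗
  n_f = 2: 1/n_i² = 0.250000000 − 0.024375000 = 0.225625000 → n_i = 2.105  (not an integer) ✗
  n_f = 3: 1/n_i² = 0.111111111 − 0.024375000 = 0.086736111 → n_i = 3.395  (not an integer) ✗
  n_f = 4: 1/n_i² = 0.062500000 − 0.024375000 = 0.038125000 → n_i = 5.121  (not an integer) ✗
  n_f = 5: 1/n_i² = 0.040000000 − 0.024375000 = 0.015625000 → n_i = 8.000  → integer, n_i = 8 ✓
  n_f = 6: 1/n_i² = 0.027777778 − 0.024375000 = 0.003402778 → n_i = 17.143  (not an integer) ✗

Only n_f = 5 gives an integer upper level, n_i = 8.

The transition is from n = 8 to n = 5 (emission).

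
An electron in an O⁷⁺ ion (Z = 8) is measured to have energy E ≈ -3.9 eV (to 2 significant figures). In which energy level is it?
n = 15

The exact energy levels follow E_n = -13.6057 Z² / n² eV with Z = 8.

The measured value (-3.9 eV) is reported to only 2 significant figures, so we must test candidate n values and see which one matches to that precision.

Candidate energies:
  n = 13:  E = -13.6057 × 8² / 13² = -5.15245 eV
  n = 14:  E = -13.6057 × 8² / 14² = -4.44268 eV
  n = 15:  E = -13.6057 × 8² / 15² = -3.87007 eV  ← matches
  n = 16:  E = -13.6057 × 8² / 16² = -3.40143 eV
  n = 17:  E = -13.6057 × 8² / 17² = -3.01303 eV

Checking against the measurement of -3.9 eV (2 sig figs), only n = 15 agrees:
E_15 = -3.87007 eV, which rounds to -3.9 eV ✓

Therefore n = 15.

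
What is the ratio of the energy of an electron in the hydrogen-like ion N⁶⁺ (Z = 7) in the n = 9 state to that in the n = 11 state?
1.494

Using E_n = -13.6057 Z² / n² eV with Z = 7:

E_9 = -13.6057 × 7² / 9² = -666.6793 / 81 = -8.230608642 eV
E_11 = -13.6057 × 7² / 11² = -666.6793 / 121 = -5.509746281 eV

The ratio is:
E_9/E_11 = (-8.230608642) / (-5.509746281)
E_9/E_11 = (-666.6793/81) / (-666.6793/121)
E_9/E_11 = 121/81
E_9/E_11 = 1.494
(Note: the Z² factors cancel in the ratio.)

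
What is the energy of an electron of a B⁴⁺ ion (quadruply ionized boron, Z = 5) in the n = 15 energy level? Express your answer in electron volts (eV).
-1.511744 eV

The energy levels of a hydrogen-like atom are given by:
E_n = -13.6057 Z² / n² eV  (with Z = 5 for B⁴⁺)

For n = 15:
E_15 = -13.6057 × 5² / 15²
E_15 = -13.6057 × 25 / 225
E_15 = -1.511744 eV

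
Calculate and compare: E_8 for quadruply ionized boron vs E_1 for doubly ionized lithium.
Li²⁺ at n = 1 (E = -122.4513 eV)

Using E_n = -13.6057 Z² / n² eV:

B⁴⁺ (Z = 5) at n = 8:
E = -13.6057 × 5² / 8² = -13.6057 × 25 / 64 = -5.3147266 eV

Li²⁺ (Z = 3) at n = 1:
E = -13.6057 × 3² / 1² = -13.6057 × 9 / 1 = -122.4513000 eV

Since -122.4513000 eV < -5.3147266 eV,
Li²⁺ at n = 1 is more tightly bound (requires more energy to ionize).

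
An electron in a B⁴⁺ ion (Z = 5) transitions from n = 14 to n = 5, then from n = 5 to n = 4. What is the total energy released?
19.523485 eV

The energy levels of B⁴⁺ are E_n = -13.6057 × 5² / n² eV.

First transition (14 → 5):
ΔE₁ = |E_5 - E_14|
ΔE₁ = |-13.605700000000 - (-1.735420918367)| = 11.870279082 eV

Second transition (5 → 4):
ΔE₂ = |E_4 - E_5|
ΔE₂ = |-21.258906250000 - (-13.605700000000)| = 7.653206250 eV

Total energy released:
E_total = ΔE₁ + ΔE₂ = 11.870279082 + 7.653206250 = 19.523485 eV

Note: This equals the direct transition 14 → 4: 19.523485 eV ✓
Energy is conserved regardless of the path taken.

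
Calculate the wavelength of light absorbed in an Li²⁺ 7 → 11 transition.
833.7795 nm

First, find the transition energy using E_n = -13.6057 Z² / n² eV:
E_7 = -13.6057 × 3² / 7² = -2.49900612 eV
E_11 = -13.6057 × 3² / 11² = -1.01199421 eV

Photon energy: |ΔE| = |E_11 - E_7| = 1.48701191 eV

Convert to wavelength using E = hc/λ with hc = 1239.84 eV·nm:
λ = hc/E = 1239.84 eV·nm / 1.48701191 eV
λ = 833.7795 nm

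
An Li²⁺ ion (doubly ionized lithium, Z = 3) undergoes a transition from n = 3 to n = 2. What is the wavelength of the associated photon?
72.901 nm

First, find the transition energy using E_n = -13.6057 Z² / n² eV:
E_3 = -13.6057 × 3² / 3² = -13.60570 eV
E_2 = -13.6057 × 3² / 2² = -30.61283 eV

Photon energy: |ΔE| = |E_2 - E_3| = 17.00713 eV

Convert to wavelength using E = hc/λ with hc = 1239.84 eV·nm:
λ = hc/E = 1239.84 eV·nm / 17.00713 eV
λ = 72.901 nm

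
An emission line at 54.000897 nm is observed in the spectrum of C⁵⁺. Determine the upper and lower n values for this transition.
n = 8 → n = 4

First, find the photon energy from the wavelength (hc = 1239.84 eV·nm):
E = hc/λ = 1239.84 eV·nm / 54.000897 nm = 22.959619 eV

The energy levels of C⁵⁺ satisfy E_n = -13.6057 × 6² / n² eV, so an emission n_i → n_f releases
ΔE = 13.6057 × 6² × (1/n_f² − 1/n_i²) eV.

Setting ΔE equal to the photon energy:
1/n_f² − 1/n_i² = 22.959619 / (13.6057 × 6²) = 0.046875001

Since 1/n_i² must be positive, we need 1/n_f² > 0.046875001, i.e. n_f ≤ 4. For each allowed n_f, solve n_i = (1/n_f² − 0.046875001)^(−1/2) and check whether it is a whole number:
  n_f = 1: 1/n_i² = 1.000000000 − 0.046875001 = 0.953124999 → n_i = 1.024  (not an integer) ✗
  n_f = 2: 1/n_i² = 0.250000000 − 0.046875001 = 0.203124999 → n_i = 2.219  (not an integer) ✗
  n_f = 3: 1/n_i² = 0.111111111 − 0.046875001 = 0.064236110 → n_i = 3.946  (not an integer) ✗
  n_f = 4: 1/n_i² = 0.062500000 − 0.046875001 = 0.015624999 → n_i = 8.000  → integer, n_i = 8 ✓

Only n_f = 4 gives an integer upper level, n_i = 8.

The transition is from n = 8 to n = 4 (emission).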